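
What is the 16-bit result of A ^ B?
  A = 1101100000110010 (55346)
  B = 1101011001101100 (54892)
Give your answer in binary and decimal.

Apply ^ to each column (1 where bits differ):
  1101100000110010
^ 1101011001101100
------------------
  0000111001011110

Answer: 0000111001011110 (3678)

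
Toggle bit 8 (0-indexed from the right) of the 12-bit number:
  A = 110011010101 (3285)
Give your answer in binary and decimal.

Mask = 1 << 8 = 000100000000
Bit 8 of A is 0; XOR with the mask flips it to 1.
  110011010101
^ 000100000000
--------------
  110111010101

Answer: 110111010101 (3541)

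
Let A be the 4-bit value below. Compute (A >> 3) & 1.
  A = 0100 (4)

Bit 3 is the 4th from the right.
  0100
  ^
That bit is 0.

Answer: 0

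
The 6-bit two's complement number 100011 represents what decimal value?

MSB is 1, so the value is negative. Find the magnitude:
1. Invert bits:  011100
2. Add 1:        011101  = 29
3. Apply sign:   -29

Answer: -29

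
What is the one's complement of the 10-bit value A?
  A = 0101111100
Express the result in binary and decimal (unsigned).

Flip each bit (0->1, 1->0):
  0101111100
  1010000011

Answer: 1010000011 (643)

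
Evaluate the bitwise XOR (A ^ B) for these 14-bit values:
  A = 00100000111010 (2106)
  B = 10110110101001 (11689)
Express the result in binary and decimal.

Apply ^ to each column (1 where bits differ):
  00100000111010
^ 10110110101001
----------------
  10010110010011

Answer: 10010110010011 (9619)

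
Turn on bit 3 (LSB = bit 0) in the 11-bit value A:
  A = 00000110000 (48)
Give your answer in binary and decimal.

Mask = 1 << 3 = 00000001000
Bit 3 of A is 0, so OR-ing with the mask flips it to 1.
  00000110000
| 00000001000
-------------
  00000111000

Answer: 00000111000 (56)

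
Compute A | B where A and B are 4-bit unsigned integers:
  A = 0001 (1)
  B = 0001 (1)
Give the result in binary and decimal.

Apply | to each column (1 where either bit is 1):
  0001
| 0001
------
  0001

Answer: 0001 (1)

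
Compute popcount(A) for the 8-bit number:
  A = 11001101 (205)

11001101
1-bits at positions (from bit 0 = LSB): 0, 2, 3, 6, 7
Count = 5

Answer: 5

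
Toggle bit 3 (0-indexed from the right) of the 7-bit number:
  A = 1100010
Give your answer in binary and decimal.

Mask = 1 << 3 = 0001000
Bit 3 of A is 0; XOR with the mask flips it to 1.
  1100010
^ 0001000
---------
  1101010

Answer: 1101010 (106)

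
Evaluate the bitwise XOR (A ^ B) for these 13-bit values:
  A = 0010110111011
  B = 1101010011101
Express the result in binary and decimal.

Apply ^ to each column (1 where bits differ):
  0010110111011
^ 1101010011101
---------------
  1111100100110

Answer: 1111100100110 (7974)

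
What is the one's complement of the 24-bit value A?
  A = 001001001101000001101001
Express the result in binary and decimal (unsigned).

Flip each bit (0->1, 1->0):
  001001001101000001101001
  110110110010111110010110

Answer: 110110110010111110010110 (14364566)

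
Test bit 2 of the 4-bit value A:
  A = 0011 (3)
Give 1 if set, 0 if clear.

Bit 2 is the 3rd from the right.
  0011
   ^
That bit is 0.

Answer: 0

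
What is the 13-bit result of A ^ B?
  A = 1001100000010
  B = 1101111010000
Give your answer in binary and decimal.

Apply ^ to each column (1 where bits differ):
  1001100000010
^ 1101111010000
---------------
  0100011010010

Answer: 0100011010010 (2258)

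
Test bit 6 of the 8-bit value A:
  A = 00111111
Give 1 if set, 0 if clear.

Bit 6 is the 7th from the right.
  00111111
   ^
That bit is 0.

Answer: 0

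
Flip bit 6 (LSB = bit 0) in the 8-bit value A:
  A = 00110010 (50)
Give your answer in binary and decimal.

Mask = 1 << 6 = 01000000
Bit 6 of A is 0; XOR with the mask flips it to 1.
  00110010
^ 01000000
----------
  01110010

Answer: 01110010 (114)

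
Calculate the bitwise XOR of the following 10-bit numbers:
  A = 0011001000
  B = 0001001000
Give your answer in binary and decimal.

Apply ^ to each column (1 where bits differ):
  0011001000
^ 0001001000
------------
  0010000000

Answer: 0010000000 (128)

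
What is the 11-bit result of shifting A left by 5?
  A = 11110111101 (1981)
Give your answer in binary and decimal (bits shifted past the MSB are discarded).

Shift left by 5: drop the top 5 bit(s), append 5 zero(s) on the right.
  11110111101  ->  discard [11110], keep [111101], append 00000
= 11110100000

Answer: 11110100000 (1952)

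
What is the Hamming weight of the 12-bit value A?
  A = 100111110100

100111110100
1-bits at positions (from bit 0 = LSB): 2, 4, 5, 6, 7, 8, 11
Count = 7

Answer: 7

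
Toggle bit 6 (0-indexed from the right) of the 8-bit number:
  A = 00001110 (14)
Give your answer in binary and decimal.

Mask = 1 << 6 = 01000000
Bit 6 of A is 0; XOR with the mask flips it to 1.
  00001110
^ 01000000
----------
  01001110

Answer: 01001110 (78)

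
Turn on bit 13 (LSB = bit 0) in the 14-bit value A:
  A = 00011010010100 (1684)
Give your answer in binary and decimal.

Mask = 1 << 13 = 10000000000000
Bit 13 of A is 0, so OR-ing with the mask flips it to 1.
  00011010010100
| 10000000000000
----------------
  10011010010100

Answer: 10011010010100 (9876)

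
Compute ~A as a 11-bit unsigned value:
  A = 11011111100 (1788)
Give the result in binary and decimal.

Flip each bit (0->1, 1->0):
  11011111100
  00100000011

Answer: 00100000011 (259)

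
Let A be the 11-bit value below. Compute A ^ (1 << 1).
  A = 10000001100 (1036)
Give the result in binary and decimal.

Mask = 1 << 1 = 00000000010
Bit 1 of A is 0; XOR with the mask flips it to 1.
  10000001100
^ 00000000010
-------------
  10000001110

Answer: 10000001110 (1038)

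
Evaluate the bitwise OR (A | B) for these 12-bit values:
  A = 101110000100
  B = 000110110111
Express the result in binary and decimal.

Apply | to each column (1 where either bit is 1):
  101110000100
| 000110110111
--------------
  101110110111

Answer: 101110110111 (2999)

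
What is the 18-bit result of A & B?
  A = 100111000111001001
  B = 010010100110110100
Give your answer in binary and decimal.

Apply & to each column (1 only where both bits are 1):
  100111000111001001
& 010010100110110100
--------------------
  000010000110000000

Answer: 000010000110000000 (8576)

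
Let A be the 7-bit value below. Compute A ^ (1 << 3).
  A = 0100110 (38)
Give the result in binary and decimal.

Mask = 1 << 3 = 0001000
Bit 3 of A is 0; XOR with the mask flips it to 1.
  0100110
^ 0001000
---------
  0101110

Answer: 0101110 (46)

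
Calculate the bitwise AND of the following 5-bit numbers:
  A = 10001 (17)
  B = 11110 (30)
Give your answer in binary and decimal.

Apply & to each column (1 only where both bits are 1):
  10001
& 11110
-------
  10000

Answer: 10000 (16)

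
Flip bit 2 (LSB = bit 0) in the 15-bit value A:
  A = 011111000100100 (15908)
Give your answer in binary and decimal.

Mask = 1 << 2 = 000000000000100
Bit 2 of A is 1; XOR with the mask flips it to 0.
  011111000100100
^ 000000000000100
-----------------
  011111000100000

Answer: 011111000100000 (15904)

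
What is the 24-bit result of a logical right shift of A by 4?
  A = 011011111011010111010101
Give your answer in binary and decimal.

Logical shift right by 4: drop the bottom 4 bit(s), prepend 4 zero(s) on the left.
  011011111011010111010101  ->  keep [01101111101101011101], discard [0101], prepend 0000
= 000001101111101101011101

Answer: 000001101111101101011101 (457565)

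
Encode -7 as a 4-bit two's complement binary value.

1. Binary of +7:  0111
2. Invert bits:     1000
3. Add 1:           1001

Answer: 1001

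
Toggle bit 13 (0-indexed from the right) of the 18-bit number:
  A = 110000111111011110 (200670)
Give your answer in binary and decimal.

Mask = 1 << 13 = 000010000000000000
Bit 13 of A is 0; XOR with the mask flips it to 1.
  110000111111011110
^ 000010000000000000
--------------------
  110010111111011110

Answer: 110010111111011110 (208862)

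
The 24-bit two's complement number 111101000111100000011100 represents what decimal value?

MSB is 1, so the value is negative. Find the magnitude:
1. Invert bits:  000010111000011111100011
2. Add 1:        000010111000011111100100  = 755684
3. Apply sign:   -755684

Answer: -755684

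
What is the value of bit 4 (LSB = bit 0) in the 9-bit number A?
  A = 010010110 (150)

Bit 4 is the 5th from the right.
  010010110
      ^
That bit is 1.

Answer: 1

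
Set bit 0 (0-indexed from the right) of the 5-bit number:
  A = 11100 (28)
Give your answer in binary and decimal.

Mask = 1 << 0 = 00001
Bit 0 of A is 0, so OR-ing with the mask flips it to 1.
  11100
| 00001
-------
  11101

Answer: 11101 (29)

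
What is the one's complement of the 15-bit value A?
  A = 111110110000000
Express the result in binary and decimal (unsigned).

Flip each bit (0->1, 1->0):
  111110110000000
  000001001111111

Answer: 000001001111111 (639)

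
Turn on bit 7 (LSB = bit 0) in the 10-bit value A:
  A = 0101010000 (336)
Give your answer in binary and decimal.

Mask = 1 << 7 = 0010000000
Bit 7 of A is 0, so OR-ing with the mask flips it to 1.
  0101010000
| 0010000000
------------
  0111010000

Answer: 0111010000 (464)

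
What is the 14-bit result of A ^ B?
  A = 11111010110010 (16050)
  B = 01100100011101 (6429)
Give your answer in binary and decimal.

Apply ^ to each column (1 where bits differ):
  11111010110010
^ 01100100011101
----------------
  10011110101111

Answer: 10011110101111 (10159)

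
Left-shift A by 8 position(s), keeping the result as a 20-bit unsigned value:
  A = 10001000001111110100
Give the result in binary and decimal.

Shift left by 8: drop the top 8 bit(s), append 8 zero(s) on the right.
  10001000001111110100  ->  discard [10001000], keep [001111110100], append 00000000
= 00111111010000000000

Answer: 00111111010000000000 (259072)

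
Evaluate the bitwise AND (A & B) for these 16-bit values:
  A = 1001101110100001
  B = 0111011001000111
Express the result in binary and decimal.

Apply & to each column (1 only where both bits are 1):
  1001101110100001
& 0111011001000111
------------------
  0001001000000001

Answer: 0001001000000001 (4609)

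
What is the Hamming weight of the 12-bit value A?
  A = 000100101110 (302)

000100101110
1-bits at positions (from bit 0 = LSB): 1, 2, 3, 5, 8
Count = 5

Answer: 5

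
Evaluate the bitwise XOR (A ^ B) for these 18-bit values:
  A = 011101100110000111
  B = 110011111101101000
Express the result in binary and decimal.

Apply ^ to each column (1 where bits differ):
  011101100110000111
^ 110011111101101000
--------------------
  101110011011101111

Answer: 101110011011101111 (190191)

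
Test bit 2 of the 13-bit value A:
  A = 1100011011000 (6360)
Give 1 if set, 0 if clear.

Bit 2 is the 3rd from the right.
  1100011011000
            ^
That bit is 0.

Answer: 0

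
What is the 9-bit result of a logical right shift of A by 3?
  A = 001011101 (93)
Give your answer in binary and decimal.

Logical shift right by 3: drop the bottom 3 bit(s), prepend 3 zero(s) on the left.
  001011101  ->  keep [001011], discard [101], prepend 000
= 000001011

Answer: 000001011 (11)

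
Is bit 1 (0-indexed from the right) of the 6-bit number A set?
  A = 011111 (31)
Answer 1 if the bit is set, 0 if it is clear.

Bit 1 is the 2nd from the right.
  011111
      ^
That bit is 1.

Answer: 1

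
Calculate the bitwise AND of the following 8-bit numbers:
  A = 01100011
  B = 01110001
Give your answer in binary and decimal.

Apply & to each column (1 only where both bits are 1):
  01100011
& 01110001
----------
  01100001

Answer: 01100001 (97)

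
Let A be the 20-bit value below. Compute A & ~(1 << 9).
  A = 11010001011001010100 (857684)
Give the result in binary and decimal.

Mask = ~(1 << 9) = 11111111110111111111
Bit 9 of A is 1, so AND-ing with the mask clears it to 0.
  11010001011001010100
& 11111111110111111111
----------------------
  11010001010001010100

Answer: 11010001010001010100 (857172)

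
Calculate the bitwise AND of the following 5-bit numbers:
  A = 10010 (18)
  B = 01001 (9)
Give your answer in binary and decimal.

Apply & to each column (1 only where both bits are 1):
  10010
& 01001
-------
  00000

Answer: 00000 (0)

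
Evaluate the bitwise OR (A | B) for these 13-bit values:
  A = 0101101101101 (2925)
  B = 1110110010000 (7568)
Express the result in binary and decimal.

Apply | to each column (1 where either bit is 1):
  0101101101101
| 1110110010000
---------------
  1111111111101

Answer: 1111111111101 (8189)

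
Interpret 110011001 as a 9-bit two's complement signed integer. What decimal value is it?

MSB is 1, so the value is negative. Find the magnitude:
1. Invert bits:  001100110
2. Add 1:        001100111  = 103
3. Apply sign:   -103

Answer: -103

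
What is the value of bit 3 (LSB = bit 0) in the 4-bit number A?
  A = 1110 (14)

Bit 3 is the 4th from the right.
  1110
  ^
That bit is 1.

Answer: 1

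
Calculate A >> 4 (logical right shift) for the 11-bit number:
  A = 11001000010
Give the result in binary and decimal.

Logical shift right by 4: drop the bottom 4 bit(s), prepend 4 zero(s) on the left.
  11001000010  ->  keep [1100100], discard [0010], prepend 0000
= 00001100100

Answer: 00001100100 (100)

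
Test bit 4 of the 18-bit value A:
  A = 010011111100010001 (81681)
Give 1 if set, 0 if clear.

Bit 4 is the 5th from the right.
  010011111100010001
               ^
That bit is 1.

Answer: 1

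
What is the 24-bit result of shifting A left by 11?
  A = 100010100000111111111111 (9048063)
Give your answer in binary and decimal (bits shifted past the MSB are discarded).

Shift left by 11: drop the top 11 bit(s), append 11 zero(s) on the right.
  100010100000111111111111  ->  discard [10001010000], keep [0111111111111], append 00000000000
= 011111111111100000000000

Answer: 011111111111100000000000 (8386560)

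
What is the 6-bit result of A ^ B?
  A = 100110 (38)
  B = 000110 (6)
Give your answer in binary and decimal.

Apply ^ to each column (1 where bits differ):
  100110
^ 000110
--------
  100000

Answer: 100000 (32)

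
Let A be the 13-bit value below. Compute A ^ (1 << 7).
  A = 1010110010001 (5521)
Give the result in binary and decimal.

Mask = 1 << 7 = 0000010000000
Bit 7 of A is 1; XOR with the mask flips it to 0.
  1010110010001
^ 0000010000000
---------------
  1010100010001

Answer: 1010100010001 (5393)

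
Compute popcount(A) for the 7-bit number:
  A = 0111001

0111001
1-bits at positions (from bit 0 = LSB): 0, 3, 4, 5
Count = 4

Answer: 4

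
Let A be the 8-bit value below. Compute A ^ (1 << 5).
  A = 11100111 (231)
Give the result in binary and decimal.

Mask = 1 << 5 = 00100000
Bit 5 of A is 1; XOR with the mask flips it to 0.
  11100111
^ 00100000
----------
  11000111

Answer: 11000111 (199)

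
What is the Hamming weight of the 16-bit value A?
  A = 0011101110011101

0011101110011101
1-bits at positions (from bit 0 = LSB): 0, 2, 3, 4, 7, 8, 9, 11, 12, 13
Count = 10

Answer: 10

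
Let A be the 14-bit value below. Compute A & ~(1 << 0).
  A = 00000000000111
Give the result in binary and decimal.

Mask = ~(1 << 0) = 11111111111110
Bit 0 of A is 1, so AND-ing with the mask clears it to 0.
  00000000000111
& 11111111111110
----------------
  00000000000110

Answer: 00000000000110 (6)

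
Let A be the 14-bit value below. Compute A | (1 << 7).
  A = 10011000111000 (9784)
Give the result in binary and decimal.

Mask = 1 << 7 = 00000010000000
Bit 7 of A is 0, so OR-ing with the mask flips it to 1.
  10011000111000
| 00000010000000
----------------
  10011010111000

Answer: 10011010111000 (9912)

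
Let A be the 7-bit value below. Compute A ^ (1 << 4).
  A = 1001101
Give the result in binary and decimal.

Mask = 1 << 4 = 0010000
Bit 4 of A is 0; XOR with the mask flips it to 1.
  1001101
^ 0010000
---------
  1011101

Answer: 1011101 (93)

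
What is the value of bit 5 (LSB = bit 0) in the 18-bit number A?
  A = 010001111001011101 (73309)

Bit 5 is the 6th from the right.
  010001111001011101
              ^
That bit is 0.

Answer: 0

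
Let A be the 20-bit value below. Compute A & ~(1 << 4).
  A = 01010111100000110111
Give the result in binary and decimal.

Mask = ~(1 << 4) = 11111111111111101111
Bit 4 of A is 1, so AND-ing with the mask clears it to 0.
  01010111100000110111
& 11111111111111101111
----------------------
  01010111100000100111

Answer: 01010111100000100111 (358439)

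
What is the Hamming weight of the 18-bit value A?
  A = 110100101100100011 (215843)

110100101100100011
1-bits at positions (from bit 0 = LSB): 0, 1, 5, 8, 9, 11, 14, 16, 17
Count = 9

Answer: 9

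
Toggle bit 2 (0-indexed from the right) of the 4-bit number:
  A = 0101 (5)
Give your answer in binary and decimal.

Mask = 1 << 2 = 0100
Bit 2 of A is 1; XOR with the mask flips it to 0.
  0101
^ 0100
------
  0001

Answer: 0001 (1)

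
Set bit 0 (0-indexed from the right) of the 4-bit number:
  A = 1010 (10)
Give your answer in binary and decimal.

Mask = 1 << 0 = 0001
Bit 0 of A is 0, so OR-ing with the mask flips it to 1.
  1010
| 0001
------
  1011

Answer: 1011 (11)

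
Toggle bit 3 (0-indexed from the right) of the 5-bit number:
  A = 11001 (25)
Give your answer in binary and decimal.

Mask = 1 << 3 = 01000
Bit 3 of A is 1; XOR with the mask flips it to 0.
  11001
^ 01000
-------
  10001

Answer: 10001 (17)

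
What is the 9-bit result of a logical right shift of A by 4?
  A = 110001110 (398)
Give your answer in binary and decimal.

Logical shift right by 4: drop the bottom 4 bit(s), prepend 4 zero(s) on the left.
  110001110  ->  keep [11000], discard [1110], prepend 0000
= 000011000

Answer: 000011000 (24)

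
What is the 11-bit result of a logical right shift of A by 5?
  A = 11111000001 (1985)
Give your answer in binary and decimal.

Logical shift right by 5: drop the bottom 5 bit(s), prepend 5 zero(s) on the left.
  11111000001  ->  keep [111110], discard [00001], prepend 00000
= 00000111110

Answer: 00000111110 (62)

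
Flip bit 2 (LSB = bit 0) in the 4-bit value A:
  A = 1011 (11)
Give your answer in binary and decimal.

Mask = 1 << 2 = 0100
Bit 2 of A is 0; XOR with the mask flips it to 1.
  1011
^ 0100
------
  1111

Answer: 1111 (15)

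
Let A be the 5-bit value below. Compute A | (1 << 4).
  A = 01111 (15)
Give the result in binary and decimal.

Mask = 1 << 4 = 10000
Bit 4 of A is 0, so OR-ing with the mask flips it to 1.
  01111
| 10000
-------
  11111

Answer: 11111 (31)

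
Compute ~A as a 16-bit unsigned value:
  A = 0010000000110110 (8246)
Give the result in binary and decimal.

Flip each bit (0->1, 1->0):
  0010000000110110
  1101111111001001

Answer: 1101111111001001 (57289)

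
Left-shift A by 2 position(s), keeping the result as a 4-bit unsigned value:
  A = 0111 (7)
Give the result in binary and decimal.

Shift left by 2: drop the top 2 bit(s), append 2 zero(s) on the right.
  0111  ->  discard [01], keep [11], append 00
= 1100

Answer: 1100 (12)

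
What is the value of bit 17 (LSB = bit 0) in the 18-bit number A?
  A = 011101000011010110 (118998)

Bit 17 is the 18th from the right.
  011101000011010110
  ^
That bit is 0.

Answer: 0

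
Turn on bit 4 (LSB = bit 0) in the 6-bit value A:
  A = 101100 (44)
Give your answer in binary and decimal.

Mask = 1 << 4 = 010000
Bit 4 of A is 0, so OR-ing with the mask flips it to 1.
  101100
| 010000
--------
  111100

Answer: 111100 (60)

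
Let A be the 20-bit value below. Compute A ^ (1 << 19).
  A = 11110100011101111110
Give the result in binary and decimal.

Mask = 1 << 19 = 10000000000000000000
Bit 19 of A is 1; XOR with the mask flips it to 0.
  11110100011101111110
^ 10000000000000000000
----------------------
  01110100011101111110

Answer: 01110100011101111110 (477054)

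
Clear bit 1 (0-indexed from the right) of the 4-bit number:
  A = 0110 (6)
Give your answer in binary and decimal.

Mask = ~(1 << 1) = 1101
Bit 1 of A is 1, so AND-ing with the mask clears it to 0.
  0110
& 1101
------
  0100

Answer: 0100 (4)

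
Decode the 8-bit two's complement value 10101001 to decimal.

MSB is 1, so the value is negative. Find the magnitude:
1. Invert bits:  01010110
2. Add 1:        01010111  = 87
3. Apply sign:   -87

Answer: -87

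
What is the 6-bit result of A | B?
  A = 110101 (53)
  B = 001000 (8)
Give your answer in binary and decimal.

Apply | to each column (1 where either bit is 1):
  110101
| 001000
--------
  111101

Answer: 111101 (61)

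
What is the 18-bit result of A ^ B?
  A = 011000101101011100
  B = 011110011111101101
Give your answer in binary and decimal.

Apply ^ to each column (1 where bits differ):
  011000101101011100
^ 011110011111101101
--------------------
  000110110010110001

Answer: 000110110010110001 (27825)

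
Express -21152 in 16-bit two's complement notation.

1. Binary of +21152:  0101001010100000
2. Invert bits:     1010110101011111
3. Add 1:           1010110101100000

Answer: 1010110101100000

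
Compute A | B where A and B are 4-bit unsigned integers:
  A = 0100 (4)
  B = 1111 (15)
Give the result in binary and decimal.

Apply | to each column (1 where either bit is 1):
  0100
| 1111
------
  1111

Answer: 1111 (15)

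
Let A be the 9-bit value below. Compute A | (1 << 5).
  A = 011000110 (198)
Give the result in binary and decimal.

Mask = 1 << 5 = 000100000
Bit 5 of A is 0, so OR-ing with the mask flips it to 1.
  011000110
| 000100000
-----------
  011100110

Answer: 011100110 (230)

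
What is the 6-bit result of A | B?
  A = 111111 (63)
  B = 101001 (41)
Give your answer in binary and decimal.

Apply | to each column (1 where either bit is 1):
  111111
| 101001
--------
  111111

Answer: 111111 (63)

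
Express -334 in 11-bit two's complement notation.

1. Binary of +334:  00101001110
2. Invert bits:     11010110001
3. Add 1:           11010110010

Answer: 11010110010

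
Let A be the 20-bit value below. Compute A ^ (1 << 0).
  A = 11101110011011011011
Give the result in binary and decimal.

Mask = 1 << 0 = 00000000000000000001
Bit 0 of A is 1; XOR with the mask flips it to 0.
  11101110011011011011
^ 00000000000000000001
----------------------
  11101110011011011010

Answer: 11101110011011011010 (976602)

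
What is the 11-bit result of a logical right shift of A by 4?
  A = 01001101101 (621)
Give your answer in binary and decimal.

Logical shift right by 4: drop the bottom 4 bit(s), prepend 4 zero(s) on the left.
  01001101101  ->  keep [0100110], discard [1101], prepend 0000
= 00000100110

Answer: 00000100110 (38)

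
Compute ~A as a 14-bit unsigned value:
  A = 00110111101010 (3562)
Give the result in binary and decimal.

Flip each bit (0->1, 1->0):
  00110111101010
  11001000010101

Answer: 11001000010101 (12821)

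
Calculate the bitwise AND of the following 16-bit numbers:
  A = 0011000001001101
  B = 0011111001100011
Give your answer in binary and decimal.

Apply & to each column (1 only where both bits are 1):
  0011000001001101
& 0011111001100011
------------------
  0011000001000001

Answer: 0011000001000001 (12353)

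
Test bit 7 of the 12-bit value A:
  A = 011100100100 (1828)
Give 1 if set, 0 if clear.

Bit 7 is the 8th from the right.
  011100100100
      ^
That bit is 0.

Answer: 0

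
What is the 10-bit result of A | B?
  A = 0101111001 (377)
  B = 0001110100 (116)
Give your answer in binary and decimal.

Apply | to each column (1 where either bit is 1):
  0101111001
| 0001110100
------------
  0101111101

Answer: 0101111101 (381)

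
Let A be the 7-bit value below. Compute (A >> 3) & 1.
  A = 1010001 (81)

Bit 3 is the 4th from the right.
  1010001
     ^
That bit is 0.

Answer: 0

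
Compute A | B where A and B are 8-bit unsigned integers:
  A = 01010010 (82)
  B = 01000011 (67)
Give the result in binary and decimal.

Apply | to each column (1 where either bit is 1):
  01010010
| 01000011
----------
  01010011

Answer: 01010011 (83)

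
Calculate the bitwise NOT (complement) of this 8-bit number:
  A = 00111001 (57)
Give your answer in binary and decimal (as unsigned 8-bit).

Flip each bit (0->1, 1->0):
  00111001
  11000110

Answer: 11000110 (198)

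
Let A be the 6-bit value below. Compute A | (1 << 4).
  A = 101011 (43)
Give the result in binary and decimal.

Mask = 1 << 4 = 010000
Bit 4 of A is 0, so OR-ing with the mask flips it to 1.
  101011
| 010000
--------
  111011

Answer: 111011 (59)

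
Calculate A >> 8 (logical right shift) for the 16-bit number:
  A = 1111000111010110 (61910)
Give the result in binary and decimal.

Logical shift right by 8: drop the bottom 8 bit(s), prepend 8 zero(s) on the left.
  1111000111010110  ->  keep [11110001], discard [11010110], prepend 00000000
= 0000000011110001

Answer: 0000000011110001 (241)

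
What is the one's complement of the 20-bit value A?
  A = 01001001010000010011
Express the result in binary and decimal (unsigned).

Flip each bit (0->1, 1->0):
  01001001010000010011
  10110110101111101100

Answer: 10110110101111101100 (748524)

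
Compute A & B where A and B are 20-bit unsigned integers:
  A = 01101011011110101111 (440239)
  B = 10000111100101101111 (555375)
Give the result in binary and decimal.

Apply & to each column (1 only where both bits are 1):
  01101011011110101111
& 10000111100101101111
----------------------
  00000011000100101111

Answer: 00000011000100101111 (12591)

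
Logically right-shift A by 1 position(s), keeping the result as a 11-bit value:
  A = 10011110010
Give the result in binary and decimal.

Logical shift right by 1: drop the bottom 1 bit(s), prepend 1 zero(s) on the left.
  10011110010  ->  keep [1001111001], discard [0], prepend 0
= 01001111001

Answer: 01001111001 (633)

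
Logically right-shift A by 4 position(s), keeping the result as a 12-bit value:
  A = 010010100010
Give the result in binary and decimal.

Logical shift right by 4: drop the bottom 4 bit(s), prepend 4 zero(s) on the left.
  010010100010  ->  keep [01001010], discard [0010], prepend 0000
= 000001001010

Answer: 000001001010 (74)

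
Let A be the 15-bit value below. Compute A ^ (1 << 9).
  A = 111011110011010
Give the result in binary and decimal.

Mask = 1 << 9 = 000001000000000
Bit 9 of A is 1; XOR with the mask flips it to 0.
  111011110011010
^ 000001000000000
-----------------
  111010110011010

Answer: 111010110011010 (30106)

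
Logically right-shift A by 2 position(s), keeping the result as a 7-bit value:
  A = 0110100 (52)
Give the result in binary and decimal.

Logical shift right by 2: drop the bottom 2 bit(s), prepend 2 zero(s) on the left.
  0110100  ->  keep [01101], discard [00], prepend 00
= 0001101

Answer: 0001101 (13)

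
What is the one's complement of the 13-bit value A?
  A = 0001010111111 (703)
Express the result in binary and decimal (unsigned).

Flip each bit (0->1, 1->0):
  0001010111111
  1110101000000

Answer: 1110101000000 (7488)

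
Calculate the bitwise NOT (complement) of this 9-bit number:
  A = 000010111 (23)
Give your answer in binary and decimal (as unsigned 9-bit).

Flip each bit (0->1, 1->0):
  000010111
  111101000

Answer: 111101000 (488)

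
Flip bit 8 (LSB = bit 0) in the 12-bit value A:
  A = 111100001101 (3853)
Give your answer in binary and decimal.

Mask = 1 << 8 = 000100000000
Bit 8 of A is 1; XOR with the mask flips it to 0.
  111100001101
^ 000100000000
--------------
  111000001101

Answer: 111000001101 (3597)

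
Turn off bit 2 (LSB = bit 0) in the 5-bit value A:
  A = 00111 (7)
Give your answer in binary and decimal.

Mask = ~(1 << 2) = 11011
Bit 2 of A is 1, so AND-ing with the mask clears it to 0.
  00111
& 11011
-------
  00011

Answer: 00011 (3)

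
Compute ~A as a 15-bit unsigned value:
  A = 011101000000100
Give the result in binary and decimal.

Flip each bit (0->1, 1->0):
  011101000000100
  100010111111011

Answer: 100010111111011 (17915)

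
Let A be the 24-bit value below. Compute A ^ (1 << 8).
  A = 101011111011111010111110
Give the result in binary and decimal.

Mask = 1 << 8 = 000000000000000100000000
Bit 8 of A is 0; XOR with the mask flips it to 1.
  101011111011111010111110
^ 000000000000000100000000
--------------------------
  101011111011111110111110

Answer: 101011111011111110111110 (11517886)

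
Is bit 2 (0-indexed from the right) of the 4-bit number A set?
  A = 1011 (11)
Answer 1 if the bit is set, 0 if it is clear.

Bit 2 is the 3rd from the right.
  1011
   ^
That bit is 0.

Answer: 0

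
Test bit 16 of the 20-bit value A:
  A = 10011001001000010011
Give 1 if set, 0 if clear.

Bit 16 is the 17th from the right.
  10011001001000010011
     ^
That bit is 1.

Answer: 1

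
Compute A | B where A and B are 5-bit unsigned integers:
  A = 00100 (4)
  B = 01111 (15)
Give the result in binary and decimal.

Apply | to each column (1 where either bit is 1):
  00100
| 01111
-------
  01111

Answer: 01111 (15)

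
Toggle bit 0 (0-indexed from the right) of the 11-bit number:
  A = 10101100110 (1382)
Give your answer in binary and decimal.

Mask = 1 << 0 = 00000000001
Bit 0 of A is 0; XOR with the mask flips it to 1.
  10101100110
^ 00000000001
-------------
  10101100111

Answer: 10101100111 (1383)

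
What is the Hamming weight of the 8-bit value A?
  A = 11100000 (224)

11100000
1-bits at positions (from bit 0 = LSB): 5, 6, 7
Count = 3

Answer: 3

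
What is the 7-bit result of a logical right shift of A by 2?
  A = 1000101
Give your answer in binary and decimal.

Logical shift right by 2: drop the bottom 2 bit(s), prepend 2 zero(s) on the left.
  1000101  ->  keep [10001], discard [01], prepend 00
= 0010001

Answer: 0010001 (17)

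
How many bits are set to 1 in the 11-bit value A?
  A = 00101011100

00101011100
1-bits at positions (from bit 0 = LSB): 2, 3, 4, 6, 8
Count = 5

Answer: 5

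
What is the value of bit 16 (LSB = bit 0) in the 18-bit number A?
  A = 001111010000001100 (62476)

Bit 16 is the 17th from the right.
  001111010000001100
   ^
That bit is 0.

Answer: 0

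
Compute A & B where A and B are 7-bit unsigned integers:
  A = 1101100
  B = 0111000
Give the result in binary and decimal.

Apply & to each column (1 only where both bits are 1):
  1101100
& 0111000
---------
  0101000

Answer: 0101000 (40)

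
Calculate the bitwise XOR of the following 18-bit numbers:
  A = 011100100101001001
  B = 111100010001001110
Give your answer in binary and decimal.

Apply ^ to each column (1 where bits differ):
  011100100101001001
^ 111100010001001110
--------------------
  100000110100000111

Answer: 100000110100000111 (134407)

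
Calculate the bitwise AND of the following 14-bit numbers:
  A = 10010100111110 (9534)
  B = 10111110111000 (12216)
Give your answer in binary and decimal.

Apply & to each column (1 only where both bits are 1):
  10010100111110
& 10111110111000
----------------
  10010100111000

Answer: 10010100111000 (9528)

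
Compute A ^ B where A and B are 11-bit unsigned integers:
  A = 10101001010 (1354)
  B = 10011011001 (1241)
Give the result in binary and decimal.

Apply ^ to each column (1 where bits differ):
  10101001010
^ 10011011001
-------------
  00110010011

Answer: 00110010011 (403)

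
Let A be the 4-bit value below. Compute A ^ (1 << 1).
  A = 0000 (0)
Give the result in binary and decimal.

Mask = 1 << 1 = 0010
Bit 1 of A is 0; XOR with the mask flips it to 1.
  0000
^ 0010
------
  0010

Answer: 0010 (2)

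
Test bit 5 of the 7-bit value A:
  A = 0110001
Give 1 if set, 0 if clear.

Bit 5 is the 6th from the right.
  0110001
   ^
That bit is 1.

Answer: 1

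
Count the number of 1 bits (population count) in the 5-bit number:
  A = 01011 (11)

01011
1-bits at positions (from bit 0 = LSB): 0, 1, 3
Count = 3

Answer: 3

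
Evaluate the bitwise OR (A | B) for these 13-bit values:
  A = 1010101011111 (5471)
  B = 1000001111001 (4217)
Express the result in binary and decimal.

Apply | to each column (1 where either bit is 1):
  1010101011111
| 1000001111001
---------------
  1010101111111

Answer: 1010101111111 (5503)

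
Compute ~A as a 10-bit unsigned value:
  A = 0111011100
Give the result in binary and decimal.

Flip each bit (0->1, 1->0):
  0111011100
  1000100011

Answer: 1000100011 (547)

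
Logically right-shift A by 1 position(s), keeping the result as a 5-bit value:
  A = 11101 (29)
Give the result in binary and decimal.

Logical shift right by 1: drop the bottom 1 bit(s), prepend 1 zero(s) on the left.
  11101  ->  keep [1110], discard [1], prepend 0
= 01110

Answer: 01110 (14)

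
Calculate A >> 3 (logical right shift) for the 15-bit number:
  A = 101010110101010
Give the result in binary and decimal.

Logical shift right by 3: drop the bottom 3 bit(s), prepend 3 zero(s) on the left.
  101010110101010  ->  keep [101010110101], discard [010], prepend 000
= 000101010110101

Answer: 000101010110101 (2741)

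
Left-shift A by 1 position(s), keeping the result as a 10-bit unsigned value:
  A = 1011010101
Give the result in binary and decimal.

Shift left by 1: drop the top 1 bit(s), append 1 zero(s) on the right.
  1011010101  ->  discard [1], keep [011010101], append 0
= 0110101010

Answer: 0110101010 (426)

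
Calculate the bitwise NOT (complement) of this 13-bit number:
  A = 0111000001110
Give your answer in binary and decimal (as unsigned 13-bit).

Flip each bit (0->1, 1->0):
  0111000001110
  1000111110001

Answer: 1000111110001 (4593)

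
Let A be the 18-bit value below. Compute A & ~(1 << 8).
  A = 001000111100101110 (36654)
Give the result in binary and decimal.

Mask = ~(1 << 8) = 111111111011111111
Bit 8 of A is 1, so AND-ing with the mask clears it to 0.
  001000111100101110
& 111111111011111111
--------------------
  001000111000101110

Answer: 001000111000101110 (36398)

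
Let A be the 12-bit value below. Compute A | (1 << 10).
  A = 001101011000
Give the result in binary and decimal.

Mask = 1 << 10 = 010000000000
Bit 10 of A is 0, so OR-ing with the mask flips it to 1.
  001101011000
| 010000000000
--------------
  011101011000

Answer: 011101011000 (1880)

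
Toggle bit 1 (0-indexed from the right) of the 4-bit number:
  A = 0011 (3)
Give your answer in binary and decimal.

Mask = 1 << 1 = 0010
Bit 1 of A is 1; XOR with the mask flips it to 0.
  0011
^ 0010
------
  0001

Answer: 0001 (1)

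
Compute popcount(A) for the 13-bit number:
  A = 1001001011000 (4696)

1001001011000
1-bits at positions (from bit 0 = LSB): 3, 4, 6, 9, 12
Count = 5

Answer: 5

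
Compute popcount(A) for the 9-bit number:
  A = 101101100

101101100
1-bits at positions (from bit 0 = LSB): 2, 3, 5, 6, 8
Count = 5

Answer: 5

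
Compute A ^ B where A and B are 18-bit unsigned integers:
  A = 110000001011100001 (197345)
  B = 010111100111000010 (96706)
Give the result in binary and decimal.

Apply ^ to each column (1 where bits differ):
  110000001011100001
^ 010111100111000010
--------------------
  100111101100100011

Answer: 100111101100100011 (162595)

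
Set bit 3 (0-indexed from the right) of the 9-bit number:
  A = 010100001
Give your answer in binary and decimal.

Mask = 1 << 3 = 000001000
Bit 3 of A is 0, so OR-ing with the mask flips it to 1.
  010100001
| 000001000
-----------
  010101001

Answer: 010101001 (169)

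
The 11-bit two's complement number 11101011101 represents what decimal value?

MSB is 1, so the value is negative. Find the magnitude:
1. Invert bits:  00010100010
2. Add 1:        00010100011  = 163
3. Apply sign:   -163

Answer: -163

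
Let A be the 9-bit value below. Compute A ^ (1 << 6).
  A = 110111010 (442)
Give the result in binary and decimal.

Mask = 1 << 6 = 001000000
Bit 6 of A is 0; XOR with the mask flips it to 1.
  110111010
^ 001000000
-----------
  111111010

Answer: 111111010 (506)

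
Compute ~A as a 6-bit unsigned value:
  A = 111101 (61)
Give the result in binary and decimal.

Flip each bit (0->1, 1->0):
  111101
  000010

Answer: 000010 (2)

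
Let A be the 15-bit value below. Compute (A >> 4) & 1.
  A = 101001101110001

Bit 4 is the 5th from the right.
  101001101110001
            ^
That bit is 1.

Answer: 1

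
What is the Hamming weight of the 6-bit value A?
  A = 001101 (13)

001101
1-bits at positions (from bit 0 = LSB): 0, 2, 3
Count = 3

Answer: 3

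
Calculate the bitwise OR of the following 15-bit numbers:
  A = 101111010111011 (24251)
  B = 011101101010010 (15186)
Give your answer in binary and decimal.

Apply | to each column (1 where either bit is 1):
  101111010111011
| 011101101010010
-----------------
  111111111111011

Answer: 111111111111011 (32763)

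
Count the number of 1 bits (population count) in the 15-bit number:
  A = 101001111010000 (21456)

101001111010000
1-bits at positions (from bit 0 = LSB): 4, 6, 7, 8, 9, 12, 14
Count = 7

Answer: 7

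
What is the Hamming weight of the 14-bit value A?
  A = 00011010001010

00011010001010
1-bits at positions (from bit 0 = LSB): 1, 3, 7, 9, 10
Count = 5

Answer: 5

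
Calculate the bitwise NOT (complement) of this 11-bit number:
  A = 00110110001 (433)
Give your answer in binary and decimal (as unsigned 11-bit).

Flip each bit (0->1, 1->0):
  00110110001
  11001001110

Answer: 11001001110 (1614)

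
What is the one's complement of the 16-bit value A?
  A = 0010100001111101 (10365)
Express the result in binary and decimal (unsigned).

Flip each bit (0->1, 1->0):
  0010100001111101
  1101011110000010

Answer: 1101011110000010 (55170)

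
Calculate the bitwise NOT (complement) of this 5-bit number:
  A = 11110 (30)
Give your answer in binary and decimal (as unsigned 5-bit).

Flip each bit (0->1, 1->0):
  11110
  00001

Answer: 00001 (1)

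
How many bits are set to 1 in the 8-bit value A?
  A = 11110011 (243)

11110011
1-bits at positions (from bit 0 = LSB): 0, 1, 4, 5, 6, 7
Count = 6

Answer: 6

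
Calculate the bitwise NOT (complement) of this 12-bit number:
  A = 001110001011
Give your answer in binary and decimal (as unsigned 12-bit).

Flip each bit (0->1, 1->0):
  001110001011
  110001110100

Answer: 110001110100 (3188)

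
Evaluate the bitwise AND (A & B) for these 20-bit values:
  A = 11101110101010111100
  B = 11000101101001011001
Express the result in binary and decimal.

Apply & to each column (1 only where both bits are 1):
  11101110101010111100
& 11000101101001011001
----------------------
  11000100101000011000

Answer: 11000100101000011000 (805400)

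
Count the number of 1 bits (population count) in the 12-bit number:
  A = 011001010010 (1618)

011001010010
1-bits at positions (from bit 0 = LSB): 1, 4, 6, 9, 10
Count = 5

Answer: 5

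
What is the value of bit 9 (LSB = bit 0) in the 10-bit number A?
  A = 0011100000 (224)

Bit 9 is the 10th from the right.
  0011100000
  ^
That bit is 0.

Answer: 0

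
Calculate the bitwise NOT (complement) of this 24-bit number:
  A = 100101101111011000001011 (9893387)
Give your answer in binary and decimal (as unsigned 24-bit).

Flip each bit (0->1, 1->0):
  100101101111011000001011
  011010010000100111110100

Answer: 011010010000100111110100 (6883828)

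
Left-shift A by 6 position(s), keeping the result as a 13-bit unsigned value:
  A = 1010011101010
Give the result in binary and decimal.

Shift left by 6: drop the top 6 bit(s), append 6 zero(s) on the right.
  1010011101010  ->  discard [101001], keep [1101010], append 000000
= 1101010000000

Answer: 1101010000000 (6784)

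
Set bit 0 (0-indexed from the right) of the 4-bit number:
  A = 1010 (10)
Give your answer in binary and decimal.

Mask = 1 << 0 = 0001
Bit 0 of A is 0, so OR-ing with the mask flips it to 1.
  1010
| 0001
------
  1011

Answer: 1011 (11)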